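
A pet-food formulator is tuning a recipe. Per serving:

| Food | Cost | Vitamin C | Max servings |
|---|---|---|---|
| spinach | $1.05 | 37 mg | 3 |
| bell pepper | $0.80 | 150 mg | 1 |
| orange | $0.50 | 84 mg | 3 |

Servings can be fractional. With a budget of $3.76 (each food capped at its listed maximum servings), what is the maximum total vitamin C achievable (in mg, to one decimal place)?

Vitamin C per dollar: bell pepper 187.5, orange 168, spinach 35.24.
Take 1 serving of bell pepper: spends $0.80, +150.0 mg vitamin C (running total 150.0 mg).
Take 3 servings of orange: spends $1.50, +252.0 mg vitamin C (running total 402.0 mg).
Take 1.39 servings of spinach: spends $1.46, +51.4 mg vitamin C (running total 453.4 mg).
Filling greedily by vitamin C-per-dollar is optimal for one linear limit, giving 453.4 mg.

453.4 mg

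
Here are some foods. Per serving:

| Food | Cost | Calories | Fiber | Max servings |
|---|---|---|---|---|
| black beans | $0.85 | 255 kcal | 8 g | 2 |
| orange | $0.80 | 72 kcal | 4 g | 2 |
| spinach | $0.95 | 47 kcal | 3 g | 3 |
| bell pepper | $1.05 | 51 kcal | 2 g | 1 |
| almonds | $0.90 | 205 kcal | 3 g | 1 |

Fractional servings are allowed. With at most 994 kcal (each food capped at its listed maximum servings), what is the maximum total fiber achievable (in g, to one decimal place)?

Fiber per kcal: spinach 0.06383, orange 0.05556, bell pepper 0.03922, black beans 0.03137, almonds 0.01463.
Take 3 servings of spinach: uses 141 kcal, +9.0 g fiber (running total 9.0 g).
Take 2 servings of orange: uses 144 kcal, +8.0 g fiber (running total 17.0 g).
Take 1 serving of bell pepper: uses 51 kcal, +2.0 g fiber (running total 19.0 g).
Take 2 servings of black beans: uses 510 kcal, +16.0 g fiber (running total 35.0 g).
Take 0.722 servings of almonds: uses 148 kcal, +2.2 g fiber (running total 37.2 g).
Filling greedily by fiber-per-kcal is optimal for one linear limit, giving 37.2 g.

37.2 g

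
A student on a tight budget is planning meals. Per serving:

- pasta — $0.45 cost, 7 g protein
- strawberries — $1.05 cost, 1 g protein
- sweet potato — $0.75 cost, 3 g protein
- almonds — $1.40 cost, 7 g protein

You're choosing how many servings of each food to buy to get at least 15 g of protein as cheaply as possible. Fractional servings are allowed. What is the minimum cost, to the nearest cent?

$0.96

Cost per g of protein: pasta $0.0643, almonds $0.2000, sweet potato $0.2500, strawberries $1.0500.
With no serving limits, use only pasta: 15 g / 7 g = 2.143 servings × $0.45 = $0.96.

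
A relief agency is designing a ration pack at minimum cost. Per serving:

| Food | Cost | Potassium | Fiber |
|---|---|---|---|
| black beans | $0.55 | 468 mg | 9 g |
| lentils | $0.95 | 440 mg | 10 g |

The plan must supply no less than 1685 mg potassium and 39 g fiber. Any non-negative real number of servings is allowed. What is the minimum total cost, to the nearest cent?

Compare the cost at each extreme point of the feasible region.
black beans only: max(1685/468, 39/9) = 4.333 servings → $2.38.
lentils only: max(1685/440, 39/10) = 3.9 servings → $3.71.
black beans + lentils with both targets exact would need a negative amount; discard.
The minimum over all feasible corners is $2.38.

$2.38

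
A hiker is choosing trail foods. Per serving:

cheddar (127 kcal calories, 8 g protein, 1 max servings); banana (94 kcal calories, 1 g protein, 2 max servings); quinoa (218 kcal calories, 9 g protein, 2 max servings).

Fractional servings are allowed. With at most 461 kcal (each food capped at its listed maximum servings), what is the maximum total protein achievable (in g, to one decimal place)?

Protein per kcal: cheddar 0.06299, quinoa 0.04128, banana 0.01064.
Take 1 serving of cheddar: uses 127 kcal, +8.0 g protein (running total 8.0 g).
Take 1.532 servings of quinoa: uses 334 kcal, +13.8 g protein (running total 21.8 g).
Filling greedily by protein-per-kcal is optimal for one linear limit, giving 21.8 g.

21.8 g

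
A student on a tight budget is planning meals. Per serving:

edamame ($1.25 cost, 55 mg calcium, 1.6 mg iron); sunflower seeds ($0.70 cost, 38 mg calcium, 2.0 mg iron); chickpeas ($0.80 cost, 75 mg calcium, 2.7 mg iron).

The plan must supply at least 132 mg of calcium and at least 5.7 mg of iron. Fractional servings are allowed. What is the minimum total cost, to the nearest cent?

With two linear requirements the optimum uses one or two foods; enumerate the corners.
edamame only: max(132/55, 5.7/1.6) = 3.562 servings → $4.45.
sunflower seeds only: max(132/38, 5.7/2.0) = 3.474 servings → $2.43.
chickpeas only: max(132/75, 5.7/2.7) = 2.111 servings → $1.69.
edamame + sunflower seeds with both tight: 0.9634 servings and 2.079 servings → $2.66.
edamame + chickpeas: the both-tight solution has a negative serving — not a feasible corner.
sunflower seeds + chickpeas with both tight: 1.5 servings and 1 serving → $1.85.
The minimum over all feasible corners is $1.69.

$1.69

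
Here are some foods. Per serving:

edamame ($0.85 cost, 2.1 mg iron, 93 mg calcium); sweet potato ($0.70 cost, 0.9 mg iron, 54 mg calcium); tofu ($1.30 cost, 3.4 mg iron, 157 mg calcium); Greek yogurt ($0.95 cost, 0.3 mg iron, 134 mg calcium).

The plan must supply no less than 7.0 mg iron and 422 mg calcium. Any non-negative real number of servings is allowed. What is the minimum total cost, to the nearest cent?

Minimising a linear cost over {iron ≥ 7.0, calcium ≥ 422, servings ≥ 0} — the optimum is at a vertex, using one or two foods.
edamame only: max(7.0/2.1, 422/93) = 4.538 servings → $3.86.
sweet potato only: max(7.0/0.9, 422/54) = 7.815 servings → $5.47.
tofu only: max(7.0/3.4, 422/157) = 2.688 servings → $3.49.
Greek yogurt only: max(7.0/0.3, 422/134) = 23.33 servings → $22.17.
edamame + sweet potato: intersection lies outside the first quadrant.
edamame + tofu with both targets exact would need a negative amount; discard.
edamame + Greek yogurt with both tight: 3.201 servings and 0.9278 servings → $3.60.
sweet potato + tofu with both targets exact would need a negative amount; discard.
sweet potato + Greek yogurt with both tight: 7.772 servings and 0.01724 servings → $5.46.
tofu + Greek yogurt with both tight: 1.986 servings and 0.822 servings → $3.36.
Cheapest feasible corner: $3.36.

$3.36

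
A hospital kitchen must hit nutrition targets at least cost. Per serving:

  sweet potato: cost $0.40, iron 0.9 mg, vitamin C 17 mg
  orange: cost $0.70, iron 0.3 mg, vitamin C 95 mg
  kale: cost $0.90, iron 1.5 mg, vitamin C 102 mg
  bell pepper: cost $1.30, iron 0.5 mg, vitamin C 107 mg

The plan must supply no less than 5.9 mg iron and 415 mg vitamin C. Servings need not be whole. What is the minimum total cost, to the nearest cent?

$3.64

sweet potato only: max(5.9/0.9, 415/17) = 24.41 servings → $9.76.
orange only: max(5.9/0.3, 415/95) = 19.67 servings → $13.77.
kale only: max(5.9/1.5, 415/102) = 4.069 servings → $3.66.
bell pepper only: max(5.9/0.5, 415/107) = 11.8 servings → $15.34.
sweet potato + orange with both tight: 5.423 servings and 3.398 servings → $4.55.
sweet potato + kale: the both-tight solution has a negative serving — not a feasible corner.
sweet potato + bell pepper with both tight: 4.827 servings and 3.112 servings → $5.98.
orange + kale with both tight: 0.185 servings and 3.896 servings → $3.64.
orange + bell pepper with both targets exact would need a negative amount; discard.
kale + bell pepper with both tight: 3.87 servings and 0.189 servings → $3.73.
The minimum over all feasible corners is $3.64.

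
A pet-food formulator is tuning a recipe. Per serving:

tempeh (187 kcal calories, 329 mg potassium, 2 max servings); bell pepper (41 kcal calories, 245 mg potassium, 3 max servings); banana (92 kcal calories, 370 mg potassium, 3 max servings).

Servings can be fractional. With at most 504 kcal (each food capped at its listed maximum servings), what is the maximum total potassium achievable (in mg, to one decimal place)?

Potassium per kcal: bell pepper 5.976, banana 4.022, tempeh 1.759.
Take 3 servings of bell pepper: uses 123 kcal, +735.0 mg potassium (running total 735.0 mg).
Take 3 servings of banana: uses 276 kcal, +1110.0 mg potassium (running total 1845.0 mg).
Take 0.5615 servings of tempeh: uses 105 kcal, +184.7 mg potassium (running total 2029.7 mg).
Greedy by best ratio exhausts the calories allowance optimally: 2029.7 mg.

2029.7 mg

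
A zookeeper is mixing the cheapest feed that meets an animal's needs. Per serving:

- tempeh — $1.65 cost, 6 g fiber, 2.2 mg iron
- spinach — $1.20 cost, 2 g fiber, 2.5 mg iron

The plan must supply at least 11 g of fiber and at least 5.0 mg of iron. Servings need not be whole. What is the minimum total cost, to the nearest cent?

$3.38

Compare the cost at each extreme point of the feasible region.
tempeh only: max(11/6, 5.0/2.2) = 2.273 servings → $3.75.
spinach only: max(11/2, 5.0/2.5) = 5.5 servings → $6.60.
tempeh + spinach with both tight: 1.651 servings and 0.5472 servings → $3.38.
The minimum over all feasible corners is $3.38.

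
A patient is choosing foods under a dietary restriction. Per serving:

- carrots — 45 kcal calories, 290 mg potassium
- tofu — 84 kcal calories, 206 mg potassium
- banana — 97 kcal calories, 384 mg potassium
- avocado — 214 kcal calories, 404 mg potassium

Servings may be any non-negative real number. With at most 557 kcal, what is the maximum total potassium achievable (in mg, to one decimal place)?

Potassium per kcal: carrots 6.444, banana 3.959, tofu 2.452, avocado 1.888.
With no serving limits, spend the whole calories allowance on carrots: 557 kcal / 45 kcal × 290 mg = 3589.6 mg.

3589.6 mg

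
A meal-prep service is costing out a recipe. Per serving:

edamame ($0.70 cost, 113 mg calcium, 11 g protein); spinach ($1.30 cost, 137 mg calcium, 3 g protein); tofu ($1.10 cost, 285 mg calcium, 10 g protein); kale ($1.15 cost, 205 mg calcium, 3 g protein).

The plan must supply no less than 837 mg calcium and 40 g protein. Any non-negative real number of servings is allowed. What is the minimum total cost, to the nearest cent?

For a min-cost LP with two ≥-constraints, a basic feasible solution has at most two positive variables.
edamame only: max(837/113, 40/11) = 7.407 servings → $5.18.
spinach only: max(837/137, 40/3) = 13.33 servings → $17.33.
tofu only: max(837/285, 40/10) = 4 servings → $4.40.
kale only: max(837/205, 40/3) = 13.33 servings → $15.33.
edamame + spinach with both tight: 2.542 servings and 4.013 servings → $7.00.
edamame + tofu with both tight: 1.511 servings and 2.338 servings → $3.63.
edamame + kale with both tight: 2.969 servings and 2.446 servings → $4.89.
spinach + tofu: intersection lies outside the first quadrant.
spinach + kale: the both-tight solution has a negative serving — not a feasible corner.
tofu + kale with both targets exact would need a negative amount; discard.
So the least-cost plan costs $3.63.

$3.63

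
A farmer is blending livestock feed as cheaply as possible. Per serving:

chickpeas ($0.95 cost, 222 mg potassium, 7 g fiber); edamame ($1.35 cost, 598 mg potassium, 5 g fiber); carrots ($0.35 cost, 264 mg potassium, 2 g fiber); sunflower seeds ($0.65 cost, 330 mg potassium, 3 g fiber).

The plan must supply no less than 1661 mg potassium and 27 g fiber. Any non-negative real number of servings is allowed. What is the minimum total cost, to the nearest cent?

$3.98

Compare the cost at each extreme point of the feasible region.
chickpeas only: max(1661/222, 27/7) = 7.482 servings → $7.11.
edamame only: max(1661/598, 27/5) = 5.4 servings → $7.29.
carrots only: max(1661/264, 27/2) = 13.5 servings → $4.72.
sunflower seeds only: max(1661/330, 27/3) = 9 servings → $5.85.
chickpeas + edamame with both tight: 2.549 servings and 1.831 servings → $4.89.
chickpeas + carrots with both tight: 2.711 servings and 4.012 servings → $3.98.
chickpeas + sunflower seeds with both tight: 2.389 servings and 3.426 servings → $4.50.
edamame + carrots with both targets exact would need a negative amount; discard.
edamame + sunflower seeds: the both-tight solution has a negative serving — not a feasible corner.
carrots + sunflower seeds with both targets exact would need a negative amount; discard.
So the least-cost plan costs $3.98.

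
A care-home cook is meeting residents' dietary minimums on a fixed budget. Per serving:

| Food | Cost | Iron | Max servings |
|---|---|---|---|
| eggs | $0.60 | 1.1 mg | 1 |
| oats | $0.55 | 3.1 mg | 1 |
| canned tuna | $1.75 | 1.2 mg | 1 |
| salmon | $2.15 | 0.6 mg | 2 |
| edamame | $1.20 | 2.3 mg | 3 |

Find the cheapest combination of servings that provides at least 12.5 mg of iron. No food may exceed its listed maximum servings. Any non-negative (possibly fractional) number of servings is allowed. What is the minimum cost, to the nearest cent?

Cost per mg of iron: oats $0.1774, edamame $0.5217, eggs $0.5455, canned tuna $1.4583, salmon $3.5833.
Take 1 serving of oats: +3.1 mg iron for $0.55 (total $0.55, still need 9.4 mg).
Take 3 servings of edamame: +6.9 mg iron for $3.60 (total $4.15, still need 2.5 mg).
Take 1 serving of eggs: +1.1 mg iron for $0.60 (total $4.75, still need 1.4 mg).
Take 1 serving of canned tuna: +1.2 mg iron for $1.75 (total $6.50, still need 0.2 mg).
Take 0.3333 servings of salmon: +0.2 mg iron for $0.72 (total $7.22, still need 0.0 mg).
Filling from the cheapest source first is optimal under one linear minimum: $7.22.

$7.22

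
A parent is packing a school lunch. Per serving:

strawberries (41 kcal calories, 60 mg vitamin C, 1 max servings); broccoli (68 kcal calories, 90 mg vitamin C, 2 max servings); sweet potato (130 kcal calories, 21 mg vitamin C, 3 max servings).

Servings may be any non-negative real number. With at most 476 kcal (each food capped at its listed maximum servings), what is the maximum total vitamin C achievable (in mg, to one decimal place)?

288.3 mg

Vitamin C per kcal: strawberries 1.463, broccoli 1.324, sweet potato 0.1615.
Take 1 serving of strawberries: uses 41 kcal, +60.0 mg vitamin C (running total 60.0 mg).
Take 2 servings of broccoli: uses 136 kcal, +180.0 mg vitamin C (running total 240.0 mg).
Take 2.3 servings of sweet potato: uses 299 kcal, +48.3 mg vitamin C (running total 288.3 mg).
Filling greedily by vitamin C-per-kcal is optimal for one linear limit, giving 288.3 mg.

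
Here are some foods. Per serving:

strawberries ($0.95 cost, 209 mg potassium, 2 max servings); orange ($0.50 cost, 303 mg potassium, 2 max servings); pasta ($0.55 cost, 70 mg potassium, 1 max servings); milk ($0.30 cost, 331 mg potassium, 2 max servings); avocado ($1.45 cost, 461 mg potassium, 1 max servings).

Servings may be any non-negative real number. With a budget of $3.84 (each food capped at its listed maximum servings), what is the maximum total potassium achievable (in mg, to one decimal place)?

1902.8 mg

Potassium per dollar: milk 1103, orange 606, avocado 317.9, strawberries 220, pasta 127.3.
Take 2 servings of milk: spends $0.60, +662.0 mg potassium (running total 662.0 mg).
Take 2 servings of orange: spends $1.00, +606.0 mg potassium (running total 1268.0 mg).
Take 1 serving of avocado: spends $1.45, +461.0 mg potassium (running total 1729.0 mg).
Take 0.8316 servings of strawberries: spends $0.79, +173.8 mg potassium (running total 1902.8 mg).
Filling greedily by potassium-per-dollar is optimal for one linear limit, giving 1902.8 mg.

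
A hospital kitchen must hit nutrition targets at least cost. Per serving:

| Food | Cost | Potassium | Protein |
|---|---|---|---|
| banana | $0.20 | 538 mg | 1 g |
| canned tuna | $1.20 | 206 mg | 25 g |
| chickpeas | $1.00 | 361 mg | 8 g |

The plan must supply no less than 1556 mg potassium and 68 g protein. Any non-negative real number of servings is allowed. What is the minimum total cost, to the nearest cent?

Compare the cost at each extreme point of the feasible region.
banana only: max(1556/538, 68/1) = 68 servings → $13.60.
canned tuna only: max(1556/206, 68/25) = 7.553 servings → $9.06.
chickpeas only: max(1556/361, 68/8) = 8.5 servings → $8.50.
banana + canned tuna with both tight: 1.879 servings and 2.645 servings → $3.55.
banana + chickpeas: the both-tight solution has a negative serving — not a feasible corner.
canned tuna + chickpeas with both tight: 1.64 servings and 3.374 servings → $5.34.
So the least-cost plan costs $3.55.

$3.55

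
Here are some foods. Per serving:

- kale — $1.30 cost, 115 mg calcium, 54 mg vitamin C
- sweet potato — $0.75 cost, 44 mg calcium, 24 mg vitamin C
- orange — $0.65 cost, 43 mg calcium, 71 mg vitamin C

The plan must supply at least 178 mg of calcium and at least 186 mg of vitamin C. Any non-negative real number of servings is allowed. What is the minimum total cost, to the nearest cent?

With two linear requirements the optimum uses one or two foods; enumerate the corners.
kale only: max(178/115, 186/54) = 3.444 servings → $4.48.
sweet potato only: max(178/44, 186/24) = 7.75 servings → $5.81.
orange only: max(178/43, 186/71) = 4.14 servings → $2.69.
kale + sweet potato: the both-tight solution has a negative serving — not a feasible corner.
kale + orange with both tight: 0.7941 servings and 2.016 servings → $2.34.
sweet potato + orange with both tight: 2.218 servings and 1.87 servings → $2.88.
Cheapest feasible corner: $2.34.

$2.34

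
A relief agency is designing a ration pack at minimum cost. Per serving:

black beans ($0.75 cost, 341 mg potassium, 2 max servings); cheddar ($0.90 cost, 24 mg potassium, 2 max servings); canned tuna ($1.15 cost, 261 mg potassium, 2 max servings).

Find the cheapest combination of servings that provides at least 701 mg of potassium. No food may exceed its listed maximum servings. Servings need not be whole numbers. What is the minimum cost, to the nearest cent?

Cost per mg of potassium: black beans $0.0022, canned tuna $0.0044, cheddar $0.0375.
Take 2 servings of black beans: +682.0 mg potassium for $1.50 (total $1.50, still need 19.0 mg).
Take 0.0728 servings of canned tuna: +19.0 mg potassium for $0.08 (total $1.58, still need 0.0 mg).
Greedy by cheapest-per-mg is optimal for a single linear constraint, so the minimum cost is $1.58.

$1.58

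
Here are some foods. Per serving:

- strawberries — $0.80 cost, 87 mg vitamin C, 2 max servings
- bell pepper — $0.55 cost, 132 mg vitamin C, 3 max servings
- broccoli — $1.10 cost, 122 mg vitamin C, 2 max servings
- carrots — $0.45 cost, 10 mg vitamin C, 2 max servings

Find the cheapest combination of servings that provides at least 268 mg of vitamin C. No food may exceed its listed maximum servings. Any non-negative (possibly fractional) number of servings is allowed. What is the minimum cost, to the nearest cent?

$1.12

Cost per mg of vitamin C: bell pepper $0.0042, broccoli $0.0090, strawberries $0.0092, carrots $0.0450.
Take 2.03 servings of bell pepper: +268.0 mg vitamin C for $1.12 (total $1.12, still need 0.0 mg).
Filling from the cheapest source first is optimal under one linear minimum: $1.12.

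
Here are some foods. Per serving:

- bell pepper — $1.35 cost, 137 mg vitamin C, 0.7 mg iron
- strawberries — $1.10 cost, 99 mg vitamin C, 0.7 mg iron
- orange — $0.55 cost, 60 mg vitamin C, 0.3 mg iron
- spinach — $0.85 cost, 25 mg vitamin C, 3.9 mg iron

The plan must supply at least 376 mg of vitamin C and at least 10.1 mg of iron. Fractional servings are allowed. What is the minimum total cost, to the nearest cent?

A basic optimal solution has at most two foods positive. Try each food alone and each pair with both targets met exactly.
bell pepper only: max(376/137, 10.1/0.7) = 14.43 servings → $19.48.
strawberries only: max(376/99, 10.1/0.7) = 14.43 servings → $15.87.
orange only: max(376/60, 10.1/0.3) = 33.67 servings → $18.52.
spinach only: max(376/25, 10.1/3.9) = 15.04 servings → $12.78.
bell pepper + strawberries with both targets exact would need a negative amount; discard.
bell pepper + orange: intersection lies outside the first quadrant.
bell pepper + spinach with both tight: 2.349 servings and 2.168 servings → $5.01.
strawberries + orange: the both-tight solution has a negative serving — not a feasible corner.
strawberries + spinach with both tight: 3.293 servings and 1.999 servings → $5.32.
orange + spinach with both tight: 5.359 servings and 2.177 servings → $4.80.
Cheapest feasible corner: $4.80.

$4.80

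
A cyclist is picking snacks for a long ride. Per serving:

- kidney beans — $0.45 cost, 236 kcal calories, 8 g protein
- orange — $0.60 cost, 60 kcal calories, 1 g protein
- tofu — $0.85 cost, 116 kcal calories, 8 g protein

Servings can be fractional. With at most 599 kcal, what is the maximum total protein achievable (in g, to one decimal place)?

41.3 g

Protein per kcal: tofu 0.06897, kidney beans 0.0339, orange 0.01667.
With no serving limits, spend the whole calories allowance on tofu: 599 kcal / 116 kcal × 8 g = 41.3 g.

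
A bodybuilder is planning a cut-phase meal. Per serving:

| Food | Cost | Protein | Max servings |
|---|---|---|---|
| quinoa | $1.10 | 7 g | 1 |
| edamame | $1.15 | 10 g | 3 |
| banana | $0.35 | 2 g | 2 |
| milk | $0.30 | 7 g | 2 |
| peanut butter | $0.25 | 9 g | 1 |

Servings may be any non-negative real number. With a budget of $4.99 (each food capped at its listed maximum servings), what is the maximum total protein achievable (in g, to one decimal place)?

Protein per dollar: peanut butter 36, milk 23.33, edamame 8.696, quinoa 6.364, banana 5.714.
Take 1 serving of peanut butter: spends $0.25, +9.0 g protein (running total 9.0 g).
Take 2 servings of milk: spends $0.60, +14.0 g protein (running total 23.0 g).
Take 3 servings of edamame: spends $3.45, +30.0 g protein (running total 53.0 g).
Take 0.6273 servings of quinoa: spends $0.69, +4.4 g protein (running total 57.4 g).
Filling greedily by protein-per-dollar is optimal for one linear limit, giving 57.4 g.

57.4 g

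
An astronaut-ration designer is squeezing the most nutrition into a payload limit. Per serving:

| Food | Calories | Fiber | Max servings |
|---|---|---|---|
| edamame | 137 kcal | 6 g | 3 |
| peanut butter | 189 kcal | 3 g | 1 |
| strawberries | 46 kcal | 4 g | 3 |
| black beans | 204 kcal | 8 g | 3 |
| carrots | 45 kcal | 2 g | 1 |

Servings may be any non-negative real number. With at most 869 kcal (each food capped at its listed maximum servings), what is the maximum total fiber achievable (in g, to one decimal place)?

Fiber per kcal: strawberries 0.08696, carrots 0.04444, edamame 0.0438, black beans 0.03922, peanut butter 0.01587.
Take 3 servings of strawberries: uses 138 kcal, +12.0 g fiber (running total 12.0 g).
Take 1 serving of carrots: uses 45 kcal, +2.0 g fiber (running total 14.0 g).
Take 3 servings of edamame: uses 411 kcal, +18.0 g fiber (running total 32.0 g).
Take 1.348 servings of black beans: uses 275 kcal, +10.8 g fiber (running total 42.8 g).
Filling greedily by fiber-per-kcal is optimal for one linear limit, giving 42.8 g.

42.8 g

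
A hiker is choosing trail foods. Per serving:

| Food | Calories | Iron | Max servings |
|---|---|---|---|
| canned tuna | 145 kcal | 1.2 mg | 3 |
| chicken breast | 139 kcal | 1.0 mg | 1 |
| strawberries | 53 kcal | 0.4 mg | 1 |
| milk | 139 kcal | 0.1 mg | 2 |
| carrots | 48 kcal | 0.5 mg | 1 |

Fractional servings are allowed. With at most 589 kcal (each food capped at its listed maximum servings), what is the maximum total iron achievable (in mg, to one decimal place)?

Iron per kcal: carrots 0.01042, canned tuna 0.008276, strawberries 0.007547, chicken breast 0.007194, milk 0.0007194.
Take 1 serving of carrots: uses 48 kcal, +0.5 mg iron (running total 0.5 mg).
Take 3 servings of canned tuna: uses 435 kcal, +3.6 mg iron (running total 4.1 mg).
Take 1 serving of strawberries: uses 53 kcal, +0.4 mg iron (running total 4.5 mg).
Take 0.3813 servings of chicken breast: uses 53 kcal, +0.4 mg iron (running total 4.9 mg).
Filling greedily by iron-per-kcal is optimal for one linear limit, giving 4.9 mg.

4.9 mg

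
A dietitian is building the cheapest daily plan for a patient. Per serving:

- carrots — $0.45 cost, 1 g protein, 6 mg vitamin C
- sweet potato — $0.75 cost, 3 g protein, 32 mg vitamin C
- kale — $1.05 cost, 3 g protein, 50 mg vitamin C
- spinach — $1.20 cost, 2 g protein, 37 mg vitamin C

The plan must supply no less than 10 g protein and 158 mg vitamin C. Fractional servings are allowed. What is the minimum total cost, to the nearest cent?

Two binding constraints pin down two serving amounts, so the optimal mix uses at most two foods. The candidates are each food alone (scaled to the tighter of protein/vitamin C) and each pair with both constraints tight.
carrots only: max(10/1, 158/6) = 26.33 servings → $11.85.
sweet potato only: max(10/3, 158/32) = 4.938 servings → $3.70.
kale only: max(10/3, 158/50) = 3.333 servings → $3.50.
spinach only: max(10/2, 158/37) = 5 servings → $6.00.
carrots + sweet potato with both targets exact would need a negative amount; discard.
carrots + kale with both tight: 0.8125 servings and 3.062 servings → $3.58.
carrots + spinach with both tight: 2.16 servings and 3.92 servings → $5.68.
sweet potato + kale with both tight: 0.4815 servings and 2.852 servings → $3.36.
sweet potato + spinach with both tight: 1.149 servings and 3.277 servings → $4.79.
kale + spinach: intersection lies outside the first quadrant.
So the least-cost plan costs $3.36.

$3.36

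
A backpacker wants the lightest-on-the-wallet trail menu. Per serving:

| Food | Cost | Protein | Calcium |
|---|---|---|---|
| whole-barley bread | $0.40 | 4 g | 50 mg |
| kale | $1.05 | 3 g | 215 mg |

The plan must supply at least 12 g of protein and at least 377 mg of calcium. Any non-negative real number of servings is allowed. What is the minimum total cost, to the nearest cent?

$2.16

With two linear requirements the optimum uses one or two foods; enumerate the corners.
whole-barley bread only: max(12/4, 377/50) = 7.54 servings → $3.02.
kale only: max(12/3, 377/215) = 4 servings → $4.20.
whole-barley bread + kale with both tight: 2.041 servings and 1.279 servings → $2.16.
The minimum over all feasible corners is $2.16.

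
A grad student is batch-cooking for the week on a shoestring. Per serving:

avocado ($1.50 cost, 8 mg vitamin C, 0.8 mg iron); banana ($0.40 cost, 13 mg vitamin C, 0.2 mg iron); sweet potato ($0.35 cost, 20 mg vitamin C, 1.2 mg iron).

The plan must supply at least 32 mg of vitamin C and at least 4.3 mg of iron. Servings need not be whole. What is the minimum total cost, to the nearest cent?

$1.25

The cheapest plan sits at a corner of the feasible region — with two constraints it uses at most two foods.
avocado only: max(32/8, 4.3/0.8) = 5.375 servings → $8.06.
banana only: max(32/13, 4.3/0.2) = 21.5 servings → $8.60.
sweet potato only: max(32/20, 4.3/1.2) = 3.583 servings → $1.25.
avocado + banana: the both-tight solution has a negative serving — not a feasible corner.
avocado + sweet potato: the both-tight solution has a negative serving — not a feasible corner.
banana + sweet potato: intersection lies outside the first quadrant.
Cheapest feasible corner: $1.25.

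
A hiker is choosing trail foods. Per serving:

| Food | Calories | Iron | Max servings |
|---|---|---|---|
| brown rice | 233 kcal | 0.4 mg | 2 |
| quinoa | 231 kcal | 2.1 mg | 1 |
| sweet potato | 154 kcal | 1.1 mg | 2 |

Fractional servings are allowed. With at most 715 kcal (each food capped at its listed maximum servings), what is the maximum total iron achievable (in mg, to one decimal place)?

Iron per kcal: quinoa 0.009091, sweet potato 0.007143, brown rice 0.001717.
Take 1 serving of quinoa: uses 231 kcal, +2.1 mg iron (running total 2.1 mg).
Take 2 servings of sweet potato: uses 308 kcal, +2.2 mg iron (running total 4.3 mg).
Take 0.7554 servings of brown rice: uses 176 kcal, +0.3 mg iron (running total 4.6 mg).
Filling greedily by iron-per-kcal is optimal for one linear limit, giving 4.6 mg.

4.6 mg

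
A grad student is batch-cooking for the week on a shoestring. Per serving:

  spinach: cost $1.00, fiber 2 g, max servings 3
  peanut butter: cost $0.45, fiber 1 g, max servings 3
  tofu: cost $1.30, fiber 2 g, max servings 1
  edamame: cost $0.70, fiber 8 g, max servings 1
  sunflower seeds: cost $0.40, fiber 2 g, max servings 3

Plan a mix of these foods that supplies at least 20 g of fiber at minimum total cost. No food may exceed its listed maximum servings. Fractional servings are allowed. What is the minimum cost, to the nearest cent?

Cost per g of fiber: edamame $0.0875, sunflower seeds $0.2000, peanut butter $0.4500, spinach $0.5000, tofu $0.6500.
Take 1 serving of edamame: +8.0 g fiber for $0.70 (total $0.70, still need 12.0 g).
Take 3 servings of sunflower seeds: +6.0 g fiber for $1.20 (total $1.90, still need 6.0 g).
Take 3 servings of peanut butter: +3.0 g fiber for $1.35 (total $3.25, still need 3.0 g).
Take 1.5 servings of spinach: +3.0 g fiber for $1.50 (total $4.75, still need 0.0 g).
Greedy by cheapest-per-g is optimal for a single linear constraint, so the minimum cost is $4.75.

$4.75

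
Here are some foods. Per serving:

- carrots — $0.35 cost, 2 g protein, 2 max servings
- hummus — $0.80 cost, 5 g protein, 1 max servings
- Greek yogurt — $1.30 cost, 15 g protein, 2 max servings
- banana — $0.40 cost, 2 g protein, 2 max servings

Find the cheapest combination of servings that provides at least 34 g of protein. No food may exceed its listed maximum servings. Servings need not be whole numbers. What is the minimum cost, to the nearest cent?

$3.24

Cost per g of protein: Greek yogurt $0.0867, hummus $0.1600, carrots $0.1750, banana $0.2000.
Take 2 servings of Greek yogurt: +30.0 g protein for $2.60 (total $2.60, still need 4.0 g).
Take 0.8 servings of hummus: +4.0 g protein for $0.64 (total $3.24, still need 0.0 g).
Greedy by cheapest-per-g is optimal for a single linear constraint, so the minimum cost is $3.24.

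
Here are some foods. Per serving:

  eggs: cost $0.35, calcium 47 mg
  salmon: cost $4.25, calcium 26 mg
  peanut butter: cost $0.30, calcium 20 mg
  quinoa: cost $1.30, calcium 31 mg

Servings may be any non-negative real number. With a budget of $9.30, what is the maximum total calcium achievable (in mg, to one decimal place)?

1248.9 mg

Calcium per dollar: eggs 134.3, peanut butter 66.67, quinoa 23.85, salmon 6.118.
With no serving limits, spend the whole cost allowance on eggs: $9.30 / $0.35 × 47 mg = 1248.9 mg.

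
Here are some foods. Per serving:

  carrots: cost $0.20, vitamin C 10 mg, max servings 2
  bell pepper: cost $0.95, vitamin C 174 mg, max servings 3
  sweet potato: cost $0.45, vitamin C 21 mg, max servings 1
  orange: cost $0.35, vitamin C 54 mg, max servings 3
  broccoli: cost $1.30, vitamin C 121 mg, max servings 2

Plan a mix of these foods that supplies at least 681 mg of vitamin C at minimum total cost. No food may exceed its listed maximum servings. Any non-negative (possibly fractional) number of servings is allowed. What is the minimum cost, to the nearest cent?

$3.88

Cost per mg of vitamin C: bell pepper $0.0055, orange $0.0065, broccoli $0.0107, carrots $0.0200, sweet potato $0.0214.
Take 3 servings of bell pepper: +522.0 mg vitamin C for $2.85 (total $2.85, still need 159.0 mg).
Take 2.944 servings of orange: +159.0 mg vitamin C for $1.03 (total $3.88, still need 0.0 mg).
Filling from the cheapest source first is optimal under one linear minimum: $3.88.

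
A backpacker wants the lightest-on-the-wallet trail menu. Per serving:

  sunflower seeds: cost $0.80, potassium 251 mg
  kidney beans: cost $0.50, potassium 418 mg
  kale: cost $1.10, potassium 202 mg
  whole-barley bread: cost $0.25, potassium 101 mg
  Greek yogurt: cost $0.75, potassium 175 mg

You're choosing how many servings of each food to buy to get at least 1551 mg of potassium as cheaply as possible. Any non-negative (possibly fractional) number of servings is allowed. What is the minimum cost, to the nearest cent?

Cost per mg of potassium: kidney beans $0.0012, whole-barley bread $0.0025, sunflower seeds $0.0032, Greek yogurt $0.0043, kale $0.0054.
With no serving limits, use only kidney beans: 1551 mg / 418 mg = 3.711 servings × $0.50 = $1.86.

$1.86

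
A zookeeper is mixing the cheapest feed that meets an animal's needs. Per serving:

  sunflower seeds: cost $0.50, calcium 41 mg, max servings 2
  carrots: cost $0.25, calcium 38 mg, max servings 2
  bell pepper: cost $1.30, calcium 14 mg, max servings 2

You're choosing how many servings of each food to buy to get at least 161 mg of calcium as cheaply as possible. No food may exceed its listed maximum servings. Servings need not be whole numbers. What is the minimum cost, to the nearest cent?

$1.78

Cost per mg of calcium: carrots $0.0066, sunflower seeds $0.0122, bell pepper $0.0929.
Take 2 servings of carrots: +76.0 mg calcium for $0.50 (total $0.50, still need 85.0 mg).
Take 2 servings of sunflower seeds: +82.0 mg calcium for $1.00 (total $1.50, still need 3.0 mg).
Take 0.2143 servings of bell pepper: +3.0 mg calcium for $0.28 (total $1.78, still need 0.0 mg).
Greedy by cheapest-per-mg is optimal for a single linear constraint, so the minimum cost is $1.78.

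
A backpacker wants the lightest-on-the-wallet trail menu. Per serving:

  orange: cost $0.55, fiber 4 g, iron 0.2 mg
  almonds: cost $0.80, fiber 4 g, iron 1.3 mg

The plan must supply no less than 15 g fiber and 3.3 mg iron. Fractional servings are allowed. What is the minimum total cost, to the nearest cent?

$2.64

This is a tiny linear program; its minimum lies at a vertex of the feasible set. List the vertices and price them.
orange only: max(15/4, 3.3/0.2) = 16.5 servings → $9.07.
almonds only: max(15/4, 3.3/1.3) = 3.75 servings → $3.00.
orange + almonds with both tight: 1.432 servings and 2.318 servings → $2.64.
So the least-cost plan costs $2.64.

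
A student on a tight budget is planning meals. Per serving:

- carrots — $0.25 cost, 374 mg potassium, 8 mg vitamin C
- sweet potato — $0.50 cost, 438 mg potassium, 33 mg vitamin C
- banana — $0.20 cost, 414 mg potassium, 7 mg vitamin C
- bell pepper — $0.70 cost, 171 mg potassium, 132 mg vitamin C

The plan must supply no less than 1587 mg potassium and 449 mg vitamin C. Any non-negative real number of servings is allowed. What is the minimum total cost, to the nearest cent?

$2.79

carrots only: max(1587/374, 449/8) = 56.12 servings → $14.03.
sweet potato only: max(1587/438, 449/33) = 13.61 servings → $6.80.
banana only: max(1587/414, 449/7) = 64.14 servings → $12.83.
bell pepper only: max(1587/171, 449/132) = 9.281 servings → $6.50.
carrots + sweet potato: the both-tight solution has a negative serving — not a feasible corner.
carrots + banana: the both-tight solution has a negative serving — not a feasible corner.
carrots + bell pepper with both tight: 2.765 servings and 3.234 servings → $2.95.
sweet potato + banana: intersection lies outside the first quadrant.
sweet potato + bell pepper with both tight: 2.544 servings and 2.766 servings → $3.21.
banana + bell pepper with both tight: 2.483 servings and 3.27 servings → $2.79.
So the least-cost plan costs $2.79.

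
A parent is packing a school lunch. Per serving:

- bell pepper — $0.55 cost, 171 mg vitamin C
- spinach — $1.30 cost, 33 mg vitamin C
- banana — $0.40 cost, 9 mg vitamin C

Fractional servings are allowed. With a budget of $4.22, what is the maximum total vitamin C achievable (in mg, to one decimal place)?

1312.0 mg

Vitamin C per dollar: bell pepper 310.9, spinach 25.38, banana 22.5.
With no serving limits, spend the whole cost allowance on bell pepper: $4.22 / $0.55 × 171 mg = 1312.0 mg.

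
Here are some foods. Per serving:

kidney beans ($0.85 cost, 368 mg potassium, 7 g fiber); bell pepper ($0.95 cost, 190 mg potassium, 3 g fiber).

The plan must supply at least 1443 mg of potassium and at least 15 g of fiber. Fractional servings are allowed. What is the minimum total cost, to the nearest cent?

$3.33

This is a tiny linear program; its minimum lies at a vertex of the feasible set. List the vertices and price them.
kidney beans only: max(1443/368, 15/7) = 3.921 servings → $3.33.
bell pepper only: max(1443/190, 15/3) = 7.595 servings → $7.21.
kidney beans + bell pepper: the both-tight solution has a negative serving — not a feasible corner.
The minimum over all feasible corners is $3.33.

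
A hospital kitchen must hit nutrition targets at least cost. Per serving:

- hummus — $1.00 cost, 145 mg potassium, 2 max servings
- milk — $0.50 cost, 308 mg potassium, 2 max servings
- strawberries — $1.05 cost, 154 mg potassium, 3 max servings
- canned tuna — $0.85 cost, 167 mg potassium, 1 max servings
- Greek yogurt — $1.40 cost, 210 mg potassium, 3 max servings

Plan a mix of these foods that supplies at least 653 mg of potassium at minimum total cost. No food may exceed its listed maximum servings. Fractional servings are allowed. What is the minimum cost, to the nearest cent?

Cost per mg of potassium: milk $0.0016, canned tuna $0.0051, Greek yogurt $0.0067, strawberries $0.0068, hummus $0.0069.
Take 2 servings of milk: +616.0 mg potassium for $1.00 (total $1.00, still need 37.0 mg).
Take 0.2216 servings of canned tuna: +37.0 mg potassium for $0.19 (total $1.19, still need 0.0 mg).
Greedy by cheapest-per-mg is optimal for a single linear constraint, so the minimum cost is $1.19.

$1.19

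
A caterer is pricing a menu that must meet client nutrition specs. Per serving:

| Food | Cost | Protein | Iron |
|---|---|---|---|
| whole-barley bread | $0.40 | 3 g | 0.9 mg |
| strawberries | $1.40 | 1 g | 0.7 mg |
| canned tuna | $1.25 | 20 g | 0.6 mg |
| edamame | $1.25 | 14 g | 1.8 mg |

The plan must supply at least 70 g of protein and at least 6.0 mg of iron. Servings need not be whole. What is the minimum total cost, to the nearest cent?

Minimising a linear cost over {protein ≥ 70, iron ≥ 6.0, servings ≥ 0} — the optimum is at a vertex, using one or two foods.
whole-barley bread only: max(70/3, 6.0/0.9) = 23.33 servings → $9.33.
strawberries only: max(70/1, 6.0/0.7) = 70 servings → $98.00.
canned tuna only: max(70/20, 6.0/0.6) = 10 servings → $12.50.
edamame only: max(70/14, 6.0/1.8) = 5 servings → $6.25.
whole-barley bread + strawberries with both targets exact would need a negative amount; discard.
whole-barley bread + canned tuna with both tight: 4.815 servings and 2.778 servings → $5.40.
whole-barley bread + edamame: intersection lies outside the first quadrant.
strawberries + canned tuna with both tight: 5.821 servings and 3.209 servings → $12.16.
strawberries + edamame: intersection lies outside the first quadrant.
canned tuna + edamame with both tight: 1.522 servings and 2.826 servings → $5.43.
So the least-cost plan costs $5.40.

$5.40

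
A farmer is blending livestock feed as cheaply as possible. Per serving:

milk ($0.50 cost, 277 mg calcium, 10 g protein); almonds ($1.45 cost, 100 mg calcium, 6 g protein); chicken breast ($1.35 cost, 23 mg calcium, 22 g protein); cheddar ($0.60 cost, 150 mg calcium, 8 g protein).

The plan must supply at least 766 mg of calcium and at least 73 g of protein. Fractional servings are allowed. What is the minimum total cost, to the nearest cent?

milk only: max(766/277, 73/10) = 7.3 servings → $3.65.
almonds only: max(766/100, 73/6) = 12.17 servings → $17.64.
chicken breast only: max(766/23, 73/22) = 33.3 servings → $44.96.
cheddar only: max(766/150, 73/8) = 9.125 servings → $5.47.
milk + almonds with both targets exact would need a negative amount; discard.
milk + chicken breast with both tight: 2.587 servings and 2.142 servings → $4.19.
milk + cheddar: intersection lies outside the first quadrant.
almonds + chicken breast with both tight: 7.358 servings and 1.311 servings → $12.44.
almonds + cheddar: the both-tight solution has a negative serving — not a feasible corner.
chicken breast + cheddar with both tight: 1.547 servings and 4.869 servings → $5.01.
So the least-cost plan costs $3.65.

$3.65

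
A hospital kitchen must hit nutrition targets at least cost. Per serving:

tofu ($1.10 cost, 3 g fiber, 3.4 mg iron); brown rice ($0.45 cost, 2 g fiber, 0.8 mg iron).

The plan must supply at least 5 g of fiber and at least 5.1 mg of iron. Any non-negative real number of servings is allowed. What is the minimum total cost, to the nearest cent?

With two linear requirements the optimum uses one or two foods; enumerate the corners.
tofu only: max(5/3, 5.1/3.4) = 1.667 servings → $1.83.
brown rice only: max(5/2, 5.1/0.8) = 6.375 servings → $2.87.
tofu + brown rice with both tight: 1.409 servings and 0.3864 servings → $1.72.
So the least-cost plan costs $1.72.

$1.72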